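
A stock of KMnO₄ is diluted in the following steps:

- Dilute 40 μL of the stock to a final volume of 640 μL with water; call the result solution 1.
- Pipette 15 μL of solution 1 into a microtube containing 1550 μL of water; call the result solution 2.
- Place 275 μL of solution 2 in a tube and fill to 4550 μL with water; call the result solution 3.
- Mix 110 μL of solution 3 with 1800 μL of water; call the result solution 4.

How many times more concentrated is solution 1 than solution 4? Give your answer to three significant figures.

Step 1: 40 μL brought to 640 μL → factor 640/40 = 16
Step 2: 15 μL + 1550 μL = 1565 μL total → factor 1565/15 = 104.33
Step 3: 275 μL brought to 4550 μL → factor 4550/275 = 16.545
Step 4: 110 μL + 1800 μL = 1910 μL total → factor 1910/110 = 17.364
Dilution factor to solution 1 = 16; to solution 4 = 4.7958 × 10^5
[solution 1]/[solution 4] = (factor to solution 4)/(factor to solution 1) = 4.7958 × 10^5/16 = 3.00 × 10^4

3.00 × 10^4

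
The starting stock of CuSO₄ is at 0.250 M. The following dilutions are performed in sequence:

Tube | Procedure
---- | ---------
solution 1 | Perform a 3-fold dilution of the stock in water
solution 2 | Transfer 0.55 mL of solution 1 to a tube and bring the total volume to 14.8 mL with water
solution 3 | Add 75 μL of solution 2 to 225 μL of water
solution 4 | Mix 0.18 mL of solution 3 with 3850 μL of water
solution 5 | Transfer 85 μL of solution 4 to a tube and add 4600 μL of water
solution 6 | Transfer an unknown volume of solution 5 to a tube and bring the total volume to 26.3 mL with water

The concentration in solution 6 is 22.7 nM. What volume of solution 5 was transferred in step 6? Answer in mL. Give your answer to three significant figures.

Step 1: 3-fold → factor 3
Step 2: 0.55 mL brought to 14.8 mL → factor 14.8/0.55 = 26.909
Step 3: 75 μL + 225 μL = 300 μL total → factor 300/75 = 4
Step 4: 0.18 mL + 3850 μL = 4.03 mL total → factor 4.03/0.18 = 22.389
Step 5: 85 μL + 4600 μL = 4685 μL total → factor 4685/85 = 55.118
Step 6: v brought to 26.3 mL → factor = 26.3 mL/v
Product of known-step factors = 3.9848 × 10^5
Overall factor = 0.250 M / (22.7 nM) = 1.1013 × 10^7
Step-6 factor = 1.1013 × 10^7 / 3.9848 × 10^5 = 27.638
v = 26.3 mL / 27.638 = 0.952 mL

0.952 mL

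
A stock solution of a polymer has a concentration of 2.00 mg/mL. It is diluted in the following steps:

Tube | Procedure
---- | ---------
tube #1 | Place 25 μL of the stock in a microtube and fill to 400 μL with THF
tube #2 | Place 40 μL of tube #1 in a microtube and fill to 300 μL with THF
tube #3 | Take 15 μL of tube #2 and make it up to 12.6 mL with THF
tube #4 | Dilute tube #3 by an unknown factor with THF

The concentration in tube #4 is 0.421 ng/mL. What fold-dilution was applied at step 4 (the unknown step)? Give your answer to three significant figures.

47.1-fold

Step 1: 25 μL brought to 400 μL → factor 400/25 = 16
Step 2: 40 μL brought to 300 μL → factor 300/40 = 7.5
Step 3: 15 μL brought to 12.6 mL → factor 12600/15 = 840
Step 4: unknown factor x
Product of known-step factors = 1.008 × 10^5
Overall factor = 2.00 mg/mL / (0.421 ng/mL) = 4.7506 × 10^6
x = 4.7506 × 10^6 / 1.008 × 10^5 = 47.1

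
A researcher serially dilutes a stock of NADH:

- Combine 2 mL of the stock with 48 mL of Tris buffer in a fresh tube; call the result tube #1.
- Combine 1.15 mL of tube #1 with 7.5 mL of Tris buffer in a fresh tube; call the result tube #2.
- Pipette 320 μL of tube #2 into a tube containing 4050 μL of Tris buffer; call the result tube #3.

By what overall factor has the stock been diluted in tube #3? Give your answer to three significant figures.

2.57 × 10^3

Step 1: 2 mL + 48 mL = 50 mL total → factor 50/2 = 25
Step 2: 1.15 mL + 7.5 mL = 8.65 mL total → factor 8.65/1.15 = 7.5217
Step 3: 320 μL + 4050 μL = 4370 μL total → factor 4370/320 = 13.656
Overall dilution factor = 25 × 7.5217 × 13.656 = 2568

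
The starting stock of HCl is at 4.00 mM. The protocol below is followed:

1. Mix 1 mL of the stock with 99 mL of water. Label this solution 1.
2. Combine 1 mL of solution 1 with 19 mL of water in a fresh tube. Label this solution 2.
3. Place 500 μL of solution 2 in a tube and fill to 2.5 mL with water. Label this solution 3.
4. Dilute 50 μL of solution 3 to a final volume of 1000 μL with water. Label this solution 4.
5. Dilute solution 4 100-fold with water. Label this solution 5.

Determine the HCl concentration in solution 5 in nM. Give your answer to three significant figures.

0.200 nM

Step 1: 1 mL + 99 mL = 100 mL total → factor 100/1 = 100
Step 2: 1 mL + 19 mL = 20 mL total → factor 20/1 = 20
Step 3: 500 μL brought to 2.5 mL → factor 2500/500 = 5
Step 4: 50 μL brought to 1000 μL → factor 1000/50 = 20
Step 5: 100-fold → factor 100
Overall dilution factor = 100 × 20 × 5 × 20 × 100 = 2 × 10^7
Final = 4.00 mM / 2 × 10^7 = 2.000 × 10^-7 mM = 0.200 nM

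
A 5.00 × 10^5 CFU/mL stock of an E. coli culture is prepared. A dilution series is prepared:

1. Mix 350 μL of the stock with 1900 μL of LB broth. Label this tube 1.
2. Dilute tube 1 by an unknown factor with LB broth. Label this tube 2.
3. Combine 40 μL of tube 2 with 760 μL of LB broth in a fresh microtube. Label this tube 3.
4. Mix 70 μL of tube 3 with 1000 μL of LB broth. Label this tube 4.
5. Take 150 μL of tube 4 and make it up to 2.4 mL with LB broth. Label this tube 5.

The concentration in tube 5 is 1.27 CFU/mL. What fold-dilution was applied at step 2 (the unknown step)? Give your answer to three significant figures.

12.5-fold

Step 1: 350 μL + 1900 μL = 2250 μL total → factor 2250/350 = 6.4286
Step 2: unknown factor x
Step 3: 40 μL + 760 μL = 800 μL total → factor 800/40 = 20
Step 4: 70 μL + 1000 μL = 1070 μL total → factor 1070/70 = 15.286
Step 5: 150 μL brought to 2.4 mL → factor 2400/150 = 16
Product of known-step factors = 31445
Overall factor = 5.00 × 10^5 CFU/mL / (1.27 CFU/mL) = 3.937 × 10^5
x = 3.937 × 10^5 / 31445 = 12.5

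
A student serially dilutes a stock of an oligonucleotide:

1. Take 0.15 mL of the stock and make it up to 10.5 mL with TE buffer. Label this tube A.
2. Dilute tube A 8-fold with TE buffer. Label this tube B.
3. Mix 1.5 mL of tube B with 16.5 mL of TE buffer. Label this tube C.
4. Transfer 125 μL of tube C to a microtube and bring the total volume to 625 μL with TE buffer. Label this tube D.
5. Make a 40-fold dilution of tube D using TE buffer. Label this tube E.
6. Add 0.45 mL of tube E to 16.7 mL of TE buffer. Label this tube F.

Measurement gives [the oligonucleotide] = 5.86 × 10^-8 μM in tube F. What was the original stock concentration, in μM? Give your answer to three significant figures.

Step 1: 0.15 mL brought to 10.5 mL → factor 10.5/0.15 = 70
Step 2: 8-fold → factor 8
Step 3: 1.5 mL + 16.5 mL = 18 mL total → factor 18/1.5 = 12
Step 4: 125 μL brought to 625 μL → factor 625/125 = 5
Step 5: 40-fold → factor 40
Step 6: 0.45 mL + 16.7 mL = 17.15 mL total → factor 17.15/0.45 = 38.111
Overall dilution factor = 70 × 8 × 12 × 5 × 40 × 38.111 = 5.1221 × 10^7
Stock = 5.86 × 10^-8 μM × 5.1221 × 10^7 = 3.00 μM

3.00 μM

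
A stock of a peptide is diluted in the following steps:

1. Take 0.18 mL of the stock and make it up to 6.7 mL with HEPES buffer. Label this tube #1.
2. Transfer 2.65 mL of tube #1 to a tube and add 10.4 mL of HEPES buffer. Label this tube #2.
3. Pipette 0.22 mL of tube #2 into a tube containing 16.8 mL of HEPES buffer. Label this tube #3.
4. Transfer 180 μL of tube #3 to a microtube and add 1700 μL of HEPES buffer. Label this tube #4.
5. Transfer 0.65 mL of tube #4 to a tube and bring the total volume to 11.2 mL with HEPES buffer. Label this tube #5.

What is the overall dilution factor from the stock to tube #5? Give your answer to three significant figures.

Step 1: 0.18 mL brought to 6.7 mL → factor 6.7/0.18 = 37.222
Step 2: 2.65 mL + 10.4 mL = 13.05 mL total → factor 13.05/2.65 = 4.9245
Step 3: 0.22 mL + 16.8 mL = 17.02 mL total → factor 17.02/0.22 = 77.364
Step 4: 180 μL + 1700 μL = 1880 μL total → factor 1880/180 = 10.444
Step 5: 0.65 mL brought to 11.2 mL → factor 11.2/0.65 = 17.231
Overall dilution factor = 37.222 × 4.9245 × 77.364 × 10.444 × 17.231 = 2.5521 × 10^6

2.55 × 10^6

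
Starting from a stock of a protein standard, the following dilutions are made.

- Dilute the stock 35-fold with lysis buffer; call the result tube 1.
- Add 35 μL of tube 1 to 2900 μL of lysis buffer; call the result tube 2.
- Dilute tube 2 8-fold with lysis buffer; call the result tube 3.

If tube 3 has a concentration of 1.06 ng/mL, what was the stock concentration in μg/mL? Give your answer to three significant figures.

24.9 μg/mL

Step 1: 35-fold → factor 35
Step 2: 35 μL + 2900 μL = 2935 μL total → factor 2935/35 = 83.857
Step 3: 8-fold → factor 8
Overall dilution factor = 35 × 83.857 × 8 = 23480
Stock = 1.06 ng/mL × 23480 = 2.489 × 10^4 ng/mL = 24.9 μg/mL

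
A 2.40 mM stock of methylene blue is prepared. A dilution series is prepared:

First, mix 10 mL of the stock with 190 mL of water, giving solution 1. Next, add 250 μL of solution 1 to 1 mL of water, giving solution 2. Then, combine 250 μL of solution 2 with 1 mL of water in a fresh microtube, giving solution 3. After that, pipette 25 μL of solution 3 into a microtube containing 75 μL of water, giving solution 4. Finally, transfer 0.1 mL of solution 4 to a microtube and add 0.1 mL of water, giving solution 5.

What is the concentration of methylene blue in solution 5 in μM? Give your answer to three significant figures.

Step 1: 10 mL + 190 mL = 200 mL total → factor 200/10 = 20
Step 2: 250 μL + 1 mL = 1250 μL total → factor 1250/250 = 5
Step 3: 250 μL + 1 mL = 1250 μL total → factor 1250/250 = 5
Step 4: 25 μL + 75 μL = 100 μL total → factor 100/25 = 4
Step 5: 0.1 mL + 0.1 mL = 0.2 mL total → factor 0.2/0.1 = 2
Overall dilution factor = 20 × 5 × 5 × 4 × 2 = 4000
Final = 2.40 mM / 4000 = 0.0006000 mM = 0.600 μM

0.600 μM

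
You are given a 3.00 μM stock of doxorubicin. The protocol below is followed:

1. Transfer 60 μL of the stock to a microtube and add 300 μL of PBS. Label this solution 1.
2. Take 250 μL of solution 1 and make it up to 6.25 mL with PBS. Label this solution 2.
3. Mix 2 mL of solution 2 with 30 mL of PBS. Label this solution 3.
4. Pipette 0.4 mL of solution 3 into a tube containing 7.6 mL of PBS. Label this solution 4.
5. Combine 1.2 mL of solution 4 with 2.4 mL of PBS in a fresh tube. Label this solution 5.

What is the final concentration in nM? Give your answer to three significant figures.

0.0208 nM

Step 1: 60 μL + 300 μL = 360 μL total → factor 360/60 = 6
Step 2: 250 μL brought to 6.25 mL → factor 6250/250 = 25
Step 3: 2 mL + 30 mL = 32 mL total → factor 32/2 = 16
Step 4: 0.4 mL + 7.6 mL = 8 mL total → factor 8/0.4 = 20
Step 5: 1.2 mL + 2.4 mL = 3.6 mL total → factor 3.6/1.2 = 3
Overall dilution factor = 6 × 25 × 16 × 20 × 3 = 1.44 × 10^5
Final = 3.00 μM / 1.44 × 10^5 = 2.083 × 10^-5 μM = 0.0208 nM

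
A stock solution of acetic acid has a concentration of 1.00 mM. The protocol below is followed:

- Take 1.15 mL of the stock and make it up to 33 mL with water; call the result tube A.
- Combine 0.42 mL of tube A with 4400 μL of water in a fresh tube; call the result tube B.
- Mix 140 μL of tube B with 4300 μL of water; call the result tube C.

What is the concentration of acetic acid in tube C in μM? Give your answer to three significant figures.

0.0957 μM

Step 1: 1.15 mL brought to 33 mL → factor 33/1.15 = 28.696
Step 2: 0.42 mL + 4400 μL = 4.82 mL total → factor 4.82/0.42 = 11.476
Step 3: 140 μL + 4300 μL = 4440 μL total → factor 4440/140 = 31.714
Overall dilution factor = 28.696 × 11.476 × 31.714 = 10444
Final = 1.00 mM / 10444 = 9.575 × 10^-5 mM = 0.0957 μM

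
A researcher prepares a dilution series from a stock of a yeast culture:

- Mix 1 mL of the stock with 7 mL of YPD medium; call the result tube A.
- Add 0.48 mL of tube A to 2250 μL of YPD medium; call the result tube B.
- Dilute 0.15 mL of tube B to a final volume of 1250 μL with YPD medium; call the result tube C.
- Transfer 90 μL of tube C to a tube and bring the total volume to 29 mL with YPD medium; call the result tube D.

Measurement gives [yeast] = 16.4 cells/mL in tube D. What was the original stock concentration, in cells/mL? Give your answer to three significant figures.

2.00 × 10^6 cells/mL

Step 1: 1 mL + 7 mL = 8 mL total → factor 8/1 = 8
Step 2: 0.48 mL + 2250 μL = 2.73 mL total → factor 2.73/0.48 = 5.6875
Step 3: 0.15 mL brought to 1250 μL → factor 1.25/0.15 = 8.3333
Step 4: 90 μL brought to 29 mL → factor 29000/90 = 322.22
Overall dilution factor = 8 × 5.6875 × 8.3333 × 322.22 = 1.2218 × 10^5
Stock = 16.4 cells/mL × 1.2218 × 10^5 = 2.00 × 10^6 cells/mL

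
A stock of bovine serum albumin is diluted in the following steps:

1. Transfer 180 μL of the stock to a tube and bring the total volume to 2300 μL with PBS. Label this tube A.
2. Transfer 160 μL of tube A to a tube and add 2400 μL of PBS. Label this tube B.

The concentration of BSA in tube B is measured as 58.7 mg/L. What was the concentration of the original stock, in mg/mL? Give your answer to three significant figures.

12.0 mg/mL

Step 1: 180 μL brought to 2300 μL → factor 2300/180 = 12.778
Step 2: 160 μL + 2400 μL = 2560 μL total → factor 2560/160 = 16
Overall dilution factor = 12.778 × 16 = 204.44
Stock = 58.7 mg/L × 204.44 = 1.200 × 10^4 mg/L = 12.0 mg/mL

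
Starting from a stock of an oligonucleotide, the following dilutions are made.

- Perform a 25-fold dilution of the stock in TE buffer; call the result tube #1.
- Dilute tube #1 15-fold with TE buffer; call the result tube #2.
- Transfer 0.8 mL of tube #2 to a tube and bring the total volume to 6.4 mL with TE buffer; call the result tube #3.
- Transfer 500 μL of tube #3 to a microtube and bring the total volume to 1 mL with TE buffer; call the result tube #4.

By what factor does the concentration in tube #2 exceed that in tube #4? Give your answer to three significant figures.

Step 1: 25-fold → factor 25
Step 2: 15-fold → factor 15
Step 3: 0.8 mL brought to 6.4 mL → factor 6.4/0.8 = 8
Step 4: 500 μL brought to 1 mL → factor 1000/500 = 2
Dilution factor to tube #2 = 375; to tube #4 = 6000
[tube #2]/[tube #4] = (factor to tube #4)/(factor to tube #2) = 6000/375 = 16.0

16.0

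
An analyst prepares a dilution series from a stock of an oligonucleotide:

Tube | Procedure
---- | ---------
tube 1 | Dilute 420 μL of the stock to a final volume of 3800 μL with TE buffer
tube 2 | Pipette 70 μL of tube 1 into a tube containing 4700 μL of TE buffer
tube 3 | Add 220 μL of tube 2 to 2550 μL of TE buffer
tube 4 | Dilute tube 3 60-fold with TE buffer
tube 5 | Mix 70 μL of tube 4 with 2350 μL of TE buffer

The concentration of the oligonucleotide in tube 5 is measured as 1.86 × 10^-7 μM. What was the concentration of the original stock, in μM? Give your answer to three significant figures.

Step 1: 420 μL brought to 3800 μL → factor 3800/420 = 9.0476
Step 2: 70 μL + 4700 μL = 4770 μL total → factor 4770/70 = 68.143
Step 3: 220 μL + 2550 μL = 2770 μL total → factor 2770/220 = 12.591
Step 4: 60-fold → factor 60
Step 5: 70 μL + 2350 μL = 2420 μL total → factor 2420/70 = 34.571
Overall dilution factor = 9.0476 × 68.143 × 12.591 × 60 × 34.571 = 1.6102 × 10^7
Stock = 1.86 × 10^-7 μM × 1.6102 × 10^7 = 2.99 μM

2.99 μM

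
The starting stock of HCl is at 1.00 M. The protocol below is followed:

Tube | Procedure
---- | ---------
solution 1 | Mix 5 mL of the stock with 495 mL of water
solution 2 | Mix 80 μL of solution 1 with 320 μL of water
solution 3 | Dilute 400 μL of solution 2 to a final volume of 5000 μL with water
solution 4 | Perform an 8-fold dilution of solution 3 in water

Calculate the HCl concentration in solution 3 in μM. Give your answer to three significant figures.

Step 1: 5 mL + 495 mL = 500 mL total → factor 500/5 = 100
Step 2: 80 μL + 320 μL = 400 μL total → factor 400/80 = 5
Step 3: 400 μL brought to 5000 μL → factor 5000/400 = 12.5
Dilution factor through solution 3 = 100 × 5 × 12.5 = 6250
[solution 3] = 1.00 M / 6250 = 0.0001600 M = 160 μM

160 μM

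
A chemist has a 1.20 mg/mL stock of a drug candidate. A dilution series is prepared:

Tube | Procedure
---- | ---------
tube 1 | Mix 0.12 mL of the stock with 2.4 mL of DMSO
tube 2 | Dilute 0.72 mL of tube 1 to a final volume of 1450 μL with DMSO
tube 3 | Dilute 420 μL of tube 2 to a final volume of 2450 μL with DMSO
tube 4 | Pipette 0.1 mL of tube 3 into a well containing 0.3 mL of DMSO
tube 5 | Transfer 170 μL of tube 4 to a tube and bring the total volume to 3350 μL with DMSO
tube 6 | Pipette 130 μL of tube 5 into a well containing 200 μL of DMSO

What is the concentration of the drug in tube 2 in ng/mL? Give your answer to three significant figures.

2.84 × 10^4 ng/mL

Step 1: 0.12 mL + 2.4 mL = 2.52 mL total → factor 2.52/0.12 = 21
Step 2: 0.72 mL brought to 1450 μL → factor 1.45/0.72 = 2.0139
Dilution factor through tube 2 = 21 × 2.0139 = 42.292
[tube 2] = 1.20 mg/mL / 42.292 = 0.02837 mg/mL = 2.84 × 10^4 ng/mL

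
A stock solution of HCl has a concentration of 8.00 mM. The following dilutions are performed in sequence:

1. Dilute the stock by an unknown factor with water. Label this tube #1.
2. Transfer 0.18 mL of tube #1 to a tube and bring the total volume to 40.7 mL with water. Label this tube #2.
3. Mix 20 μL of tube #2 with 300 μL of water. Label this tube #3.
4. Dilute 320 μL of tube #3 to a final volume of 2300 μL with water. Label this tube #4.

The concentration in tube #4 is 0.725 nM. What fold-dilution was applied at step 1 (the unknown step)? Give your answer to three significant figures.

424-fold

Step 1: unknown factor x
Step 2: 0.18 mL brought to 40.7 mL → factor 40.7/0.18 = 226.11
Step 3: 20 μL + 300 μL = 320 μL total → factor 320/20 = 16
Step 4: 320 μL brought to 2300 μL → factor 2300/320 = 7.1875
Product of known-step factors = 26003
Overall factor = 8.00 mM / (0.725 nM) = 1.1034 × 10^7
x = 1.1034 × 10^7 / 26003 = 424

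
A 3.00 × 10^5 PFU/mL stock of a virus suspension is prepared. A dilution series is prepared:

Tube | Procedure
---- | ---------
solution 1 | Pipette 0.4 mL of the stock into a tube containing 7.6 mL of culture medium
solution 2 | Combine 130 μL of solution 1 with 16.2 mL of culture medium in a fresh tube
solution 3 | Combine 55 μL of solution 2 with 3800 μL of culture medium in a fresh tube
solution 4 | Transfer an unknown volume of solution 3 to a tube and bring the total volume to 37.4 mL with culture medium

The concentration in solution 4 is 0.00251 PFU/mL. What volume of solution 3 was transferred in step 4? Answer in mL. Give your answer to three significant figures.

0.0551 mL

Step 1: 0.4 mL + 7.6 mL = 8 mL total → factor 8/0.4 = 20
Step 2: 130 μL + 16.2 mL = 16330 μL total → factor 16330/130 = 125.62
Step 3: 55 μL + 3800 μL = 3855 μL total → factor 3855/55 = 70.091
Step 4: v brought to 37.4 mL → factor = 37.4 mL/v
Product of known-step factors = 1.7609 × 10^5
Overall factor = 3.00 × 10^5 PFU/mL / (0.00251 PFU/mL) = 1.1952 × 10^8
Step-4 factor = 1.1952 × 10^8 / 1.7609 × 10^5 = 678.75
v = 37.4 mL / 678.75 = 0.0551 mL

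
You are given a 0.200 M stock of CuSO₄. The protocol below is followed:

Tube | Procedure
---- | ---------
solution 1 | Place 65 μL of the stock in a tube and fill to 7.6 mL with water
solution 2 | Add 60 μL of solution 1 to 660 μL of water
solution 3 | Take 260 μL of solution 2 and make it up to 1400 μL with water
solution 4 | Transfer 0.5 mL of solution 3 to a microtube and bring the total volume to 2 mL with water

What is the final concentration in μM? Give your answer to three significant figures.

Step 1: 65 μL brought to 7.6 mL → factor 7600/65 = 116.92
Step 2: 60 μL + 660 μL = 720 μL total → factor 720/60 = 12
Step 3: 260 μL brought to 1400 μL → factor 1400/260 = 5.3846
Step 4: 0.5 mL brought to 2 mL → factor 2/0.5 = 4
Overall dilution factor = 116.92 × 12 × 5.3846 × 4 = 30220
Final = 0.200 M / 30220 = 6.618 × 10^-6 M = 6.62 μM

6.62 μM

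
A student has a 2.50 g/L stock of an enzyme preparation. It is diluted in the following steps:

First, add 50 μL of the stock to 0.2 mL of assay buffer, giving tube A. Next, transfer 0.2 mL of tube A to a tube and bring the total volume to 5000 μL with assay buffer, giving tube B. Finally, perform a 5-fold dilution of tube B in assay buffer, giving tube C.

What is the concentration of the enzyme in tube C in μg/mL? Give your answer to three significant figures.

Step 1: 50 μL + 0.2 mL = 250 μL total → factor 250/50 = 5
Step 2: 0.2 mL brought to 5000 μL → factor 5/0.2 = 25
Step 3: 5-fold → factor 5
Overall dilution factor = 5 × 25 × 5 = 625
Final = 2.50 g/L / 625 = 0.004000 g/L = 4.00 μg/mL

4.00 μg/mL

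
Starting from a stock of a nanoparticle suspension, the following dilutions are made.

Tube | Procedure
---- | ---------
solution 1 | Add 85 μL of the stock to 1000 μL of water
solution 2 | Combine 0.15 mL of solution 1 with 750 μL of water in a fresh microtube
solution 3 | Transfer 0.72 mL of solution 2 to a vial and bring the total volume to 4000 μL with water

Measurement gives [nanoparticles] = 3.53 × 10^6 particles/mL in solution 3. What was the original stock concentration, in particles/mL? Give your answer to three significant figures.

1.50 × 10^9 particles/mL

Step 1: 85 μL + 1000 μL = 1085 μL total → factor 1085/85 = 12.765
Step 2: 0.15 mL + 750 μL = 0.9 mL total → factor 0.9/0.15 = 6
Step 3: 0.72 mL brought to 4000 μL → factor 4/0.72 = 5.5556
Overall dilution factor = 12.765 × 6 × 5.5556 = 425.49
Stock = 3.53 × 10^6 particles/mL × 425.49 = 1.50 × 10^9 particles/mL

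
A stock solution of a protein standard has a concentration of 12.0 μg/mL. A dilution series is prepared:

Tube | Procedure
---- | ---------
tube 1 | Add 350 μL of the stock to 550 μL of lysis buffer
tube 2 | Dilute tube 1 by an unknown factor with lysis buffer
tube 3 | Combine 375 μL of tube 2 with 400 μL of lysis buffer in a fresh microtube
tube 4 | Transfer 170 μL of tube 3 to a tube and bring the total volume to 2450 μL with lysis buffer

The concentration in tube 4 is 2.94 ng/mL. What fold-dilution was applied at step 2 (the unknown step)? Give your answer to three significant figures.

53.3-fold

Step 1: 350 μL + 550 μL = 900 μL total → factor 900/350 = 2.5714
Step 2: unknown factor x
Step 3: 375 μL + 400 μL = 775 μL total → factor 775/375 = 2.0667
Step 4: 170 μL brought to 2450 μL → factor 2450/170 = 14.412
Product of known-step factors = 76.588
Overall factor = 12.0 μg/mL / (2.94 ng/mL) = 4081.6
x = 4081.6 / 76.588 = 53.3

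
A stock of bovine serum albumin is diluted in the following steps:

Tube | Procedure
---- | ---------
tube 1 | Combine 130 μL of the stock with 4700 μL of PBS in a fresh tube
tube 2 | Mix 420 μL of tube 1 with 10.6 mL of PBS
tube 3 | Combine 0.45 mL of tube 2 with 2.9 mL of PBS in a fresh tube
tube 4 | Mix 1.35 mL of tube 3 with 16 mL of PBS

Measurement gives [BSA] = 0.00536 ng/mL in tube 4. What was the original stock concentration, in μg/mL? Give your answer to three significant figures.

Step 1: 130 μL + 4700 μL = 4830 μL total → factor 4830/130 = 37.154
Step 2: 420 μL + 10.6 mL = 11020 μL total → factor 11020/420 = 26.238
Step 3: 0.45 mL + 2.9 mL = 3.35 mL total → factor 3.35/0.45 = 7.4444
Step 4: 1.35 mL + 16 mL = 17.35 mL total → factor 17.35/1.35 = 12.852
Overall dilution factor = 37.154 × 26.238 × 7.4444 × 12.852 = 93268
Stock = 0.00536 ng/mL × 93268 = 499.9 ng/mL = 0.500 μg/mL

0.500 μg/mL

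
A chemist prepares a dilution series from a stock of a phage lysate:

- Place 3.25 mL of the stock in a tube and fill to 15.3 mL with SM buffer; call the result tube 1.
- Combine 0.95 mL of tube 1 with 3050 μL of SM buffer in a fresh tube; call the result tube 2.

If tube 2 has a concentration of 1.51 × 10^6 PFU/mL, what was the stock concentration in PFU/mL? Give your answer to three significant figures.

2.99 × 10^7 PFU/mL

Step 1: 3.25 mL brought to 15.3 mL → factor 15.3/3.25 = 4.7077
Step 2: 0.95 mL + 3050 μL = 4 mL total → factor 4/0.95 = 4.2105
Overall dilution factor = 4.7077 × 4.2105 = 19.822
Stock = 1.51 × 10^6 PFU/mL × 19.822 = 2.99 × 10^7 PFU/mL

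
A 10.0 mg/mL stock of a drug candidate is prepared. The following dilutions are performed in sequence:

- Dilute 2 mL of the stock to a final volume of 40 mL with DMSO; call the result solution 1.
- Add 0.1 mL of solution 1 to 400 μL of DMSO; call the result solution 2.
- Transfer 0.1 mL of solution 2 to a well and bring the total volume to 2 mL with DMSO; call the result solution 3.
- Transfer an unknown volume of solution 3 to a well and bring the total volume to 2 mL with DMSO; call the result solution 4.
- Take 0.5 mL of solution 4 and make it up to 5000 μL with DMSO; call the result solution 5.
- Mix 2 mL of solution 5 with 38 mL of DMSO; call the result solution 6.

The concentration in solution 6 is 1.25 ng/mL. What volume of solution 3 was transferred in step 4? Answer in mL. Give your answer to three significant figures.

0.100 mL

Step 1: 2 mL brought to 40 mL → factor 40/2 = 20
Step 2: 0.1 mL + 400 μL = 0.5 mL total → factor 0.5/0.1 = 5
Step 3: 0.1 mL brought to 2 mL → factor 2/0.1 = 20
Step 4: v brought to 2 mL → factor = 2 mL/v
Step 5: 0.5 mL brought to 5000 μL → factor 5/0.5 = 10
Step 6: 2 mL + 38 mL = 40 mL total → factor 40/2 = 20
Product of known-step factors = 4 × 10^5
Overall factor = 10.0 mg/mL / (1.25 ng/mL) = 8 × 10^6
Step-4 factor = 8 × 10^6 / 4 × 10^5 = 20
v = 2 mL / 20 = 0.100 mL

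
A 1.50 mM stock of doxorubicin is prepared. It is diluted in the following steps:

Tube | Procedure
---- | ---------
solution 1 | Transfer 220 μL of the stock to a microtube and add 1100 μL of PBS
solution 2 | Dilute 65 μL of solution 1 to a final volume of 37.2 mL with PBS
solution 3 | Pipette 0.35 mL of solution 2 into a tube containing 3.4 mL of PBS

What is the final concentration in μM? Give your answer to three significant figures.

0.0408 μM

Step 1: 220 μL + 1100 μL = 1320 μL total → factor 1320/220 = 6
Step 2: 65 μL brought to 37.2 mL → factor 37200/65 = 572.31
Step 3: 0.35 mL + 3.4 mL = 3.75 mL total → factor 3.75/0.35 = 10.714
Overall dilution factor = 6 × 572.31 × 10.714 = 36791
Final = 1.50 mM / 36791 = 4.077 × 10^-5 mM = 0.0408 μM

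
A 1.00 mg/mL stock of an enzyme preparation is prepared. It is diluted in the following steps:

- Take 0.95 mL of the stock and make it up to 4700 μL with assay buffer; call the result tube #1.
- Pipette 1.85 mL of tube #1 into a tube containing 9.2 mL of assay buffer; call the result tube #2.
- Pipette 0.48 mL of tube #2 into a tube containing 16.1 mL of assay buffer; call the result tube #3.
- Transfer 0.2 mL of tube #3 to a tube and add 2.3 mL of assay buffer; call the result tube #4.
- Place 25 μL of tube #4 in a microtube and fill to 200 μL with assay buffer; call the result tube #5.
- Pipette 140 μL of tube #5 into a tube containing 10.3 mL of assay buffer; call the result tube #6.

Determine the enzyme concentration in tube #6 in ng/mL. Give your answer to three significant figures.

0.131 ng/mL

Step 1: 0.95 mL brought to 4700 μL → factor 4.7/0.95 = 4.9474
Step 2: 1.85 mL + 9.2 mL = 11.05 mL total → factor 11.05/1.85 = 5.973
Step 3: 0.48 mL + 16.1 mL = 16.58 mL total → factor 16.58/0.48 = 34.542
Step 4: 0.2 mL + 2.3 mL = 2.5 mL total → factor 2.5/0.2 = 12.5
Step 5: 25 μL brought to 200 μL → factor 200/25 = 8
Step 6: 140 μL + 10.3 mL = 10440 μL total → factor 10440/140 = 74.571
Overall dilution factor = 4.9474 × 5.973 × 34.542 × 12.5 × 8 × 74.571 = 7.6117 × 10^6
Final = 1.00 mg/mL / 7.6117 × 10^6 = 1.314 × 10^-7 mg/mL = 0.131 ng/mL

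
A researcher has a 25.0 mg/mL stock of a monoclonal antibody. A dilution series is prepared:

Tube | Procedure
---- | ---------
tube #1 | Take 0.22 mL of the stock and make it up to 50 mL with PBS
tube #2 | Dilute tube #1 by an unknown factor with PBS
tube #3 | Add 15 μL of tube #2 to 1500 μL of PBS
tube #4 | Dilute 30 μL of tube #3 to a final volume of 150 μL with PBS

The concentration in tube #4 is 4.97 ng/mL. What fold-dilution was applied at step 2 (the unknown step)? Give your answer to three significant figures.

43.8-fold

Step 1: 0.22 mL brought to 50 mL → factor 50/0.22 = 227.27
Step 2: unknown factor x
Step 3: 15 μL + 1500 μL = 1515 μL total → factor 1515/15 = 101
Step 4: 30 μL brought to 150 μL → factor 150/30 = 5
Product of known-step factors = 1.1477 × 10^5
Overall factor = 25.0 mg/mL / (4.97 ng/mL) = 5.0302 × 10^6
x = 5.0302 × 10^6 / 1.1477 × 10^5 = 43.8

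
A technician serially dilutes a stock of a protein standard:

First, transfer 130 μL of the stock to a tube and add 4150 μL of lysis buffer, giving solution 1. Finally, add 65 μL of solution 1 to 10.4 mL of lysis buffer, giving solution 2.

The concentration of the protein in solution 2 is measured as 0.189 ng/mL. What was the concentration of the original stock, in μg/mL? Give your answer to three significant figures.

Step 1: 130 μL + 4150 μL = 4280 μL total → factor 4280/130 = 32.923
Step 2: 65 μL + 10.4 mL = 10465 μL total → factor 10465/65 = 161
Overall dilution factor = 32.923 × 161 = 5300.6
Stock = 0.189 ng/mL × 5300.6 = 1002 ng/mL = 1.00 μg/mL

1.00 μg/mL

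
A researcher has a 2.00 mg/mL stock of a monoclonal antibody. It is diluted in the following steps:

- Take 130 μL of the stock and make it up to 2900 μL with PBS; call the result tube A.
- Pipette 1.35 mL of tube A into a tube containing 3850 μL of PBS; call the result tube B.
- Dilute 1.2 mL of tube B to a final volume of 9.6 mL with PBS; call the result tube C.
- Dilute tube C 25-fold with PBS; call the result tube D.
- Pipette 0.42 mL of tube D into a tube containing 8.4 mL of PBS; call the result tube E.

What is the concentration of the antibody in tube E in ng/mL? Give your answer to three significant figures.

5.54 ng/mL

Step 1: 130 μL brought to 2900 μL → factor 2900/130 = 22.308
Step 2: 1.35 mL + 3850 μL = 5.2 mL total → factor 5.2/1.35 = 3.8519
Step 3: 1.2 mL brought to 9.6 mL → factor 9.6/1.2 = 8
Step 4: 25-fold → factor 25
Step 5: 0.42 mL + 8.4 mL = 8.82 mL total → factor 8.82/0.42 = 21
Overall dilution factor = 22.308 × 3.8519 × 8 × 25 × 21 = 3.6089 × 10^5
Final = 2.00 mg/mL / 3.6089 × 10^5 = 5.542 × 10^-6 mg/mL = 5.54 ng/mL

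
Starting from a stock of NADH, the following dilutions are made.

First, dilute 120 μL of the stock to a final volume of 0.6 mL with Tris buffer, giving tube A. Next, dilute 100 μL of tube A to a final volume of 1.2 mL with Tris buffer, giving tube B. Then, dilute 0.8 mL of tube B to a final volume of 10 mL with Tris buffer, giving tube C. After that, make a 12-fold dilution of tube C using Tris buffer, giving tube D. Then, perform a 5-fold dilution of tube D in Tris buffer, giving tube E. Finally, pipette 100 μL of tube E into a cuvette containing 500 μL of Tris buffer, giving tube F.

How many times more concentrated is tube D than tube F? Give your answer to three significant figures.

Step 1: 120 μL brought to 0.6 mL → factor 600/120 = 5
Step 2: 100 μL brought to 1.2 mL → factor 1200/100 = 12
Step 3: 0.8 mL brought to 10 mL → factor 10/0.8 = 12.5
Step 4: 12-fold → factor 12
Step 5: 5-fold → factor 5
Step 6: 100 μL + 500 μL = 600 μL total → factor 600/100 = 6
Dilution factor to tube D = 9000; to tube F = 2.7 × 10^5
[tube D]/[tube F] = (factor to tube F)/(factor to tube D) = 2.7 × 10^5/9000 = 30.0

30.0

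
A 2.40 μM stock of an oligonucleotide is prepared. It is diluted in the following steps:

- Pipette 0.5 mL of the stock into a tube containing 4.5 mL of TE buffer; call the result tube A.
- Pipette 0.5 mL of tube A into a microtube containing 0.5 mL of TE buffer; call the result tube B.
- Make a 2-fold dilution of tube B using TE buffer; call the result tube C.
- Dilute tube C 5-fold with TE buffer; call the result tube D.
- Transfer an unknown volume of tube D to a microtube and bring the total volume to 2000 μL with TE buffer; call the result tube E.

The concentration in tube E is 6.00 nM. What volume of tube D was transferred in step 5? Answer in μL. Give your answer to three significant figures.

1.00 × 10^3 μL

Step 1: 0.5 mL + 4.5 mL = 5 mL total → factor 5/0.5 = 10
Step 2: 0.5 mL + 0.5 mL = 1 mL total → factor 1/0.5 = 2
Step 3: 2-fold → factor 2
Step 4: 5-fold → factor 5
Step 5: v brought to 2000 μL → factor = 2000 μL/v
Product of known-step factors = 200
Overall factor = 2.40 μM / (6.00 nM) = 400
Step-5 factor = 400 / 200 = 2
v = 2000 μL / 2 = 1.00 × 10^3 μL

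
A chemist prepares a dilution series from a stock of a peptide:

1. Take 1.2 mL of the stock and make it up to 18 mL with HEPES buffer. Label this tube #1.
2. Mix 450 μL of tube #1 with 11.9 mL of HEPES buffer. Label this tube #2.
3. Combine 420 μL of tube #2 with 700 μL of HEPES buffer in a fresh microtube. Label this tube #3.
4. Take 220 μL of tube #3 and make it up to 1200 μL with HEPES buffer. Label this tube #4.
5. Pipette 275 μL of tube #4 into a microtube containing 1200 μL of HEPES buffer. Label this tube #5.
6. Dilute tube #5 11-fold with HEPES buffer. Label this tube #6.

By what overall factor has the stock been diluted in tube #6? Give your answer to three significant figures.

3.53 × 10^5

Step 1: 1.2 mL brought to 18 mL → factor 18/1.2 = 15
Step 2: 450 μL + 11.9 mL = 12350 μL total → factor 12350/450 = 27.444
Step 3: 420 μL + 700 μL = 1120 μL total → factor 1120/420 = 2.6667
Step 4: 220 μL brought to 1200 μL → factor 1200/220 = 5.4545
Step 5: 275 μL + 1200 μL = 1475 μL total → factor 1475/275 = 5.3636
Step 6: 11-fold → factor 11
Overall dilution factor = 15 × 27.444 × 2.6667 × 5.4545 × 5.3636 × 11 = 3.5328 × 10^5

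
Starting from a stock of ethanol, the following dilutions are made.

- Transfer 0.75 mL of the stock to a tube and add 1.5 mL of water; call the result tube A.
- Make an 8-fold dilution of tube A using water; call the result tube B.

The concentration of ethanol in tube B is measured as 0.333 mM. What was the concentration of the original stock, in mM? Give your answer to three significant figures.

Step 1: 0.75 mL + 1.5 mL = 2.25 mL total → factor 2.25/0.75 = 3
Step 2: 8-fold → factor 8
Overall dilution factor = 3 × 8 = 24
Stock = 0.333 mM × 24 = 7.99 mM

7.99 mM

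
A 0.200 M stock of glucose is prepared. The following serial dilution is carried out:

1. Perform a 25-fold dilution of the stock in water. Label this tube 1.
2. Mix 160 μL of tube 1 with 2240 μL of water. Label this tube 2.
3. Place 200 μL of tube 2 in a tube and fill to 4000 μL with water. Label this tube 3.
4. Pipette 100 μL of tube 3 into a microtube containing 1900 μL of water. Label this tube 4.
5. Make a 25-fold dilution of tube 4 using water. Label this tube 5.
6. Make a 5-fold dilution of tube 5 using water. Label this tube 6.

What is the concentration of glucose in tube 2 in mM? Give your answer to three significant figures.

Step 1: 25-fold → factor 25
Step 2: 160 μL + 2240 μL = 2400 μL total → factor 2400/160 = 15
Dilution factor through tube 2 = 25 × 15 = 375
[tube 2] = 0.200 M / 375 = 0.0005333 M = 0.533 mM

0.533 mM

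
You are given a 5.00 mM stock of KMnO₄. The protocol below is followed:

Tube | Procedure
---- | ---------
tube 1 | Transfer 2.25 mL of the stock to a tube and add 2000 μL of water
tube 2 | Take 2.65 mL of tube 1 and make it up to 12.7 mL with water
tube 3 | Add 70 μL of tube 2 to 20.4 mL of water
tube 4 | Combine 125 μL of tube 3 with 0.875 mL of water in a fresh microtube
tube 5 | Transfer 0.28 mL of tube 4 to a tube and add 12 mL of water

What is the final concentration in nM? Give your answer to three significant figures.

Step 1: 2.25 mL + 2000 μL = 4.25 mL total → factor 4.25/2.25 = 1.8889
Step 2: 2.65 mL brought to 12.7 mL → factor 12.7/2.65 = 4.7925
Step 3: 70 μL + 20.4 mL = 20470 μL total → factor 20470/70 = 292.43
Step 4: 125 μL + 0.875 mL = 1000 μL total → factor 1000/125 = 8
Step 5: 0.28 mL + 12 mL = 12.28 mL total → factor 12.28/0.28 = 43.857
Overall dilution factor = 1.8889 × 4.7925 × 292.43 × 8 × 43.857 = 9.2878 × 10^5
Final = 5.00 mM / 9.2878 × 10^5 = 5.383 × 10^-6 mM = 5.38 nM

5.38 nM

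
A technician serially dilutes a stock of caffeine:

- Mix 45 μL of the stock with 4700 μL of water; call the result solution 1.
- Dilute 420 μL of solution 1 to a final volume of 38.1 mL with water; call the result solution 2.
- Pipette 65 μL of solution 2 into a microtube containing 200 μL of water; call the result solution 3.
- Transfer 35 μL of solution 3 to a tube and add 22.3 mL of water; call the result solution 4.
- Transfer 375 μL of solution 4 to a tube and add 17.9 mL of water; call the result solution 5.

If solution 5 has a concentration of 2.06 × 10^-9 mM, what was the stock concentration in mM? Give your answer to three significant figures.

Step 1: 45 μL + 4700 μL = 4745 μL total → factor 4745/45 = 105.44
Step 2: 420 μL brought to 38.1 mL → factor 38100/420 = 90.714
Step 3: 65 μL + 200 μL = 265 μL total → factor 265/65 = 4.0769
Step 4: 35 μL + 22.3 mL = 22335 μL total → factor 22335/35 = 638.14
Step 5: 375 μL + 17.9 mL = 18275 μL total → factor 18275/375 = 48.733
Overall dilution factor = 105.44 × 90.714 × 4.0769 × 638.14 × 48.733 = 1.2128 × 10^9
Stock = 2.06 × 10^-9 mM × 1.2128 × 10^9 = 2.50 mM

2.50 mM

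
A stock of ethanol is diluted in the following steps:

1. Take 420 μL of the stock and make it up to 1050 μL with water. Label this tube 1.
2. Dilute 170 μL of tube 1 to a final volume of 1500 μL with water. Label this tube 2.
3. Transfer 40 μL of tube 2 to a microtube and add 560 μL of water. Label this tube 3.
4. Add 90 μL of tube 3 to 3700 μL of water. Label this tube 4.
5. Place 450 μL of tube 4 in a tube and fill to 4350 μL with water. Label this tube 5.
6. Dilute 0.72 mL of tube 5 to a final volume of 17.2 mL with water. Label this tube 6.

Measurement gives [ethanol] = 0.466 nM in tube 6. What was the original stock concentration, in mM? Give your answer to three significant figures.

1.50 mM

Step 1: 420 μL brought to 1050 μL → factor 1050/420 = 2.5
Step 2: 170 μL brought to 1500 μL → factor 1500/170 = 8.8235
Step 3: 40 μL + 560 μL = 600 μL total → factor 600/40 = 15
Step 4: 90 μL + 3700 μL = 3790 μL total → factor 3790/90 = 42.111
Step 5: 450 μL brought to 4350 μL → factor 4350/450 = 9.6667
Step 6: 0.72 mL brought to 17.2 mL → factor 17.2/0.72 = 23.889
Overall dilution factor = 2.5 × 8.8235 × 15 × 42.111 × 9.6667 × 23.889 = 3.2177 × 10^6
Stock = 0.466 nM × 3.2177 × 10^6 = 1.499 × 10^6 nM = 1.50 mM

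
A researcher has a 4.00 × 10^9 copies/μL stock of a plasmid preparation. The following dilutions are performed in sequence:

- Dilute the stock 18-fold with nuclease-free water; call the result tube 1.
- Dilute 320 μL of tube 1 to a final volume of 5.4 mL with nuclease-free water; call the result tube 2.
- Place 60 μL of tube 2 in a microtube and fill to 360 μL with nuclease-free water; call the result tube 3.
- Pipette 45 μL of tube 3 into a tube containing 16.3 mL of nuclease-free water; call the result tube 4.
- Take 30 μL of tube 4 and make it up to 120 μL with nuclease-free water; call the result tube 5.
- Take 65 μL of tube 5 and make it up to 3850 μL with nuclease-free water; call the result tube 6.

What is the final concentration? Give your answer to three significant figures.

Step 1: 18-fold → factor 18
Step 2: 320 μL brought to 5.4 mL → factor 5400/320 = 16.875
Step 3: 60 μL brought to 360 μL → factor 360/60 = 6
Step 4: 45 μL + 16.3 mL = 16345 μL total → factor 16345/45 = 363.22
Step 5: 30 μL brought to 120 μL → factor 120/30 = 4
Step 6: 65 μL brought to 3850 μL → factor 3850/65 = 59.231
Overall dilution factor = 18 × 16.875 × 6 × 363.22 × 4 × 59.231 = 1.5684 × 10^8
Final = 4.00 × 10^9 copies/μL / 1.5684 × 10^8 = 25.5 copies/μL

25.5 copies/μL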